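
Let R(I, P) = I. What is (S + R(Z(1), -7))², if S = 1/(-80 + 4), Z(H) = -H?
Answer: 5929/5776 ≈ 1.0265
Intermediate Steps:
S = -1/76 (S = 1/(-76) = -1/76 ≈ -0.013158)
(S + R(Z(1), -7))² = (-1/76 - 1*1)² = (-1/76 - 1)² = (-77/76)² = 5929/5776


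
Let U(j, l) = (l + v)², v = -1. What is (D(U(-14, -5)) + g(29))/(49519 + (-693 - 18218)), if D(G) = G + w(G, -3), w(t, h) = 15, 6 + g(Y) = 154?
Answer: 199/30608 ≈ 0.0065016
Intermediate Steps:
U(j, l) = (-1 + l)² (U(j, l) = (l - 1)² = (-1 + l)²)
g(Y) = 148 (g(Y) = -6 + 154 = 148)
D(G) = 15 + G (D(G) = G + 15 = 15 + G)
(D(U(-14, -5)) + g(29))/(49519 + (-693 - 18218)) = ((15 + (-1 - 5)²) + 148)/(49519 + (-693 - 18218)) = ((15 + (-6)²) + 148)/(49519 - 18911) = ((15 + 36) + 148)/30608 = (51 + 148)*(1/30608) = 199*(1/30608) = 199/30608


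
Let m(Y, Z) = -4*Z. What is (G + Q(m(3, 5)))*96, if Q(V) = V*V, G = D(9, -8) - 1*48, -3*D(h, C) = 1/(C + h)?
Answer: 33760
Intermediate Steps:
D(h, C) = -1/(3*(C + h))
G = -145/3 (G = -1/(3*(-8) + 3*9) - 1*48 = -1/(-24 + 27) - 48 = -1/3 - 48 = -1*⅓ - 48 = -⅓ - 48 = -145/3 ≈ -48.333)
Q(V) = V²
(G + Q(m(3, 5)))*96 = (-145/3 + (-4*5)²)*96 = (-145/3 + (-20)²)*96 = (-145/3 + 400)*96 = (1055/3)*96 = 33760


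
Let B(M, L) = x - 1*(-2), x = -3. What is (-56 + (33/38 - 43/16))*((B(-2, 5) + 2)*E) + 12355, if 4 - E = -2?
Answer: 1825229/152 ≈ 12008.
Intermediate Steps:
E = 6 (E = 4 - 1*(-2) = 4 + 2 = 6)
B(M, L) = -1 (B(M, L) = -3 - 1*(-2) = -3 + 2 = -1)
(-56 + (33/38 - 43/16))*((B(-2, 5) + 2)*E) + 12355 = (-56 + (33/38 - 43/16))*((-1 + 2)*6) + 12355 = (-56 + (33*(1/38) - 43*1/16))*(1*6) + 12355 = (-56 + (33/38 - 43/16))*6 + 12355 = (-56 - 553/304)*6 + 12355 = -17577/304*6 + 12355 = -52731/152 + 12355 = 1825229/152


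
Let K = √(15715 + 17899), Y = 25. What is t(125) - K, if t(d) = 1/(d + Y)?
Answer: 1/150 - 49*√14 ≈ -183.33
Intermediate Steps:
K = 49*√14 (K = √33614 = 49*√14 ≈ 183.34)
t(d) = 1/(25 + d) (t(d) = 1/(d + 25) = 1/(25 + d))
t(125) - K = 1/(25 + 125) - 49*√14 = 1/150 - 49*√14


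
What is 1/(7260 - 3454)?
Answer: 1/3806 ≈ 0.00026274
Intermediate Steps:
1/(7260 - 3454) = 1/3806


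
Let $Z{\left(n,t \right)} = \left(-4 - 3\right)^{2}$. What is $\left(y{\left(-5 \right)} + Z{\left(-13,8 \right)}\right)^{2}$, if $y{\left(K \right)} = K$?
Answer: $1936$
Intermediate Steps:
$Z{\left(n,t \right)} = 49$ ($Z{\left(n,t \right)} = \left(-7\right)^{2} = 49$)
$\left(y{\left(-5 \right)} + Z{\left(-13,8 \right)}\right)^{2} = \left(-5 + 49\right)^{2} = 44^{2} = 1936$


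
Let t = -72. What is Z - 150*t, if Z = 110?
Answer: 10910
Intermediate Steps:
Z - 150*t = 110 - 150*(-72) = 110 + 10800 = 10910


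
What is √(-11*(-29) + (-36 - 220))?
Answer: 3*√7 ≈ 7.9373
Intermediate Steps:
√(-11*(-29) + (-36 - 220)) = √(319 - 256) = √63 = 3*√7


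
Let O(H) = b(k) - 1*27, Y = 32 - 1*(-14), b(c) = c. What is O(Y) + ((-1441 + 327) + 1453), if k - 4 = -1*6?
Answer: 310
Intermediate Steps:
k = -2 (k = 4 - 1*6 = 4 - 6 = -2)
Y = 46 (Y = 32 + 14 = 46)
O(H) = -29 (O(H) = -2 - 1*27 = -2 - 27 = -29)
O(Y) + ((-1441 + 327) + 1453) = -29 + ((-1441 + 327) + 1453) = -29 + (-1114 + 1453) = -29 + 339 = 310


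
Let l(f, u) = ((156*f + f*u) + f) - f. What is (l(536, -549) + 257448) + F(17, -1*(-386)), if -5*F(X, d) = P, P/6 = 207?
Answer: 232758/5 ≈ 46552.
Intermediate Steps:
P = 1242 (P = 6*207 = 1242)
l(f, u) = 156*f + f*u (l(f, u) = (157*f + f*u) - f = 156*f + f*u)
F(X, d) = -1242/5 (F(X, d) = -⅕*1242 = -1242/5)
(l(536, -549) + 257448) + F(17, -1*(-386)) = (536*(156 - 549) + 257448) - 1242/5 = (536*(-393) + 257448) - 1242/5 = (-210648 + 257448) - 1242/5 = 46800 - 1242/5 = 232758/5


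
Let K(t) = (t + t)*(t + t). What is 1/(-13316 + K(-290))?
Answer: 1/323084 ≈ 3.0952e-6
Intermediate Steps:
K(t) = 4*t**2 (K(t) = (2*t)*(2*t) = 4*t**2)
1/(-13316 + K(-290)) = 1/(-13316 + 4*(-290)**2) = 1/(-13316 + 4*84100) = 1/(-13316 + 336400) = 1/323084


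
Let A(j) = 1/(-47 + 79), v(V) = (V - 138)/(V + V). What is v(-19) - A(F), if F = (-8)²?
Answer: 2493/608 ≈ 4.1003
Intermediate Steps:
v(V) = (-138 + V)/(2*V) (v(V) = (-138 + V)/((2*V)) = (-138 + V)*(1/(2*V)) = (-138 + V)/(2*V))
F = 64
A(j) = 1/32
v(-19) - A(F) = (½)*(-138 - 19)/(-19) - 1*1/32 = (½)*(-1/19)*(-157) - 1/32 = 157/38 - 1/32 = 2493/608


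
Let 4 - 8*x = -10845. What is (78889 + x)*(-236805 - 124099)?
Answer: -28960786593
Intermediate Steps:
x = 10849/8 (x = 1/2 - 1/8*(-10845) = 1/2 + 10845/8 = 10849/8 ≈ 1356.1)
(78889 + x)*(-236805 - 124099) = (78889 + 10849/8)*(-236805 - 124099) = (641961/8)*(-360904) = -28960786593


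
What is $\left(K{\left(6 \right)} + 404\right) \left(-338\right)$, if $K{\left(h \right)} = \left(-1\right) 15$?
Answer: $-131482$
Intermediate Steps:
$K{\left(h \right)} = -15$
$\left(K{\left(6 \right)} + 404\right) \left(-338\right) = \left(-15 + 404\right) \left(-338\right) = 389 \left(-338\right) = -131482$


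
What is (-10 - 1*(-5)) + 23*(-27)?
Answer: -626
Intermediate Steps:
(-10 - 1*(-5)) + 23*(-27) = (-10 + 5) - 621 = -5 - 621 = -626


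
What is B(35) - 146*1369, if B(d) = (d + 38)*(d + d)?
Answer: -194764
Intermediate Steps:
B(d) = 2*d*(38 + d) (B(d) = (38 + d)*(2*d) = 2*d*(38 + d))
B(35) - 146*1369 = 2*35*(38 + 35) - 146*1369 = 2*35*73 - 199874 = 5110 - 199874 = -194764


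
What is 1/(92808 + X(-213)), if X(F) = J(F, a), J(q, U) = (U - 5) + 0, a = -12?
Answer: 1/92791 ≈ 1.0777e-5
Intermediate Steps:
J(q, U) = -5 + U (J(q, U) = (-5 + U) + 0 = -5 + U)
X(F) = -17 (X(F) = -5 - 12 = -17)
1/(92808 + X(-213)) = 1/(92808 - 17) = 1/92791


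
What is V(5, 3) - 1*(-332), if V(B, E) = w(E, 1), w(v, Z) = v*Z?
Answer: 335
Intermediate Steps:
w(v, Z) = Z*v
V(B, E) = E (V(B, E) = 1*E = E)
V(5, 3) - 1*(-332) = 3 - 1*(-332) = 3 + 332 = 335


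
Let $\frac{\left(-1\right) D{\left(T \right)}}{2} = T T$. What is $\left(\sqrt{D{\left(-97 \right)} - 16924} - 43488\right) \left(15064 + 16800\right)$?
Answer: $-1385701632 + 31864 i \sqrt{35742} \approx -1.3857 \cdot 10^{9} + 6.0241 \cdot 10^{6} i$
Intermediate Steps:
$D{\left(T \right)} = - 2 T^{2}$ ($D{\left(T \right)} = - 2 T T = - 2 T^{2}$)
$\left(\sqrt{D{\left(-97 \right)} - 16924} - 43488\right) \left(15064 + 16800\right) = \left(\sqrt{- 2 \left(-97\right)^{2} - 16924} - 43488\right) \left(15064 + 16800\right) = \left(\sqrt{\left(-2\right) 9409 - 16924} - 43488\right) 31864 = \left(\sqrt{-18818 - 16924} - 43488\right) 31864 = \left(\sqrt{-35742} - 43488\right) 31864 = \left(i \sqrt{35742} - 43488\right) 31864 = \left(-43488 + i \sqrt{35742}\right) 31864 = -1385701632 + 31864 i \sqrt{35742}$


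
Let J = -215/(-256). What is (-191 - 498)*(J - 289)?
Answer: 50826841/256 ≈ 1.9854e+5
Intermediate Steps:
J = 215/256 (J = -215*(-1/256) = 215/256 ≈ 0.83984)
(-191 - 498)*(J - 289) = (-191 - 498)*(215/256 - 289) = -689*(-73769/256) = 50826841/256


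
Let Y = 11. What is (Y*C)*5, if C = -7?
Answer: -385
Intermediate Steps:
(Y*C)*5 = (11*(-7))*5 = -77*5 = -385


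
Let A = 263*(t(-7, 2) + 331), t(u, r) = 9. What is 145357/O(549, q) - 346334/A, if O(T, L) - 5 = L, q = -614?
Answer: -6604370173/27228390 ≈ -242.55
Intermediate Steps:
A = 89420 (A = 263*(9 + 331) = 263*340 = 89420)
O(T, L) = 5 + L
145357/O(549, q) - 346334/A = 145357/(5 - 614) - 346334/89420 = 145357/(-609) - 346334*1/89420 = 145357*(-1/609) - 173167/44710 = -145357/609 - 173167/44710 = -6604370173/27228390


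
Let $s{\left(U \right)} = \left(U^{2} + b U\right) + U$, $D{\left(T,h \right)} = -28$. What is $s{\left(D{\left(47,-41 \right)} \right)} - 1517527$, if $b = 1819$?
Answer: $-1567703$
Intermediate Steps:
$s{\left(U \right)} = U^{2} + 1820 U$ ($s{\left(U \right)} = \left(U^{2} + 1819 U\right) + U = U^{2} + 1820 U$)
$s{\left(D{\left(47,-41 \right)} \right)} - 1517527 = - 28 \left(1820 - 28\right) - 1517527 = \left(-28\right) 1792 - 1517527 = -50176 - 1517527 = -1567703$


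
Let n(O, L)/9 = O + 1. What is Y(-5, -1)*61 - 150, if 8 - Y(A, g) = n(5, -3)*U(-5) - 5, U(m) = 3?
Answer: -9239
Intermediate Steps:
n(O, L) = 9 + 9*O (n(O, L) = 9*(O + 1) = 9*(1 + O) = 9 + 9*O)
Y(A, g) = -149 (Y(A, g) = 8 - ((9 + 9*5)*3 - 5) = 8 - ((9 + 45)*3 - 5) = 8 - (54*3 - 5) = 8 - (162 - 5) = 8 - 1*157 = 8 - 157 = -149)
Y(-5, -1)*61 - 150 = -149*61 - 150 = -9089 - 150 = -9239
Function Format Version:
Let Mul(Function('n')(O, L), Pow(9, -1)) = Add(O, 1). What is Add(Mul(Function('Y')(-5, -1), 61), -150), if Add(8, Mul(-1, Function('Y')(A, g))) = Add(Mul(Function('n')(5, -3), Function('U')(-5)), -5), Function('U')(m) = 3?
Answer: -9239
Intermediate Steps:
Function('n')(O, L) = Add(9, Mul(9, O)) (Function('n')(O, L) = Mul(9, Add(O, 1)) = Mul(9, Add(1, O)) = Add(9, Mul(9, O)))
Function('Y')(A, g) = -149 (Function('Y')(A, g) = Add(8, Mul(-1, Add(Mul(Add(9, Mul(9, 5)), 3), -5))) = Add(8, Mul(-1, Add(Mul(Add(9, 45), 3), -5))) = Add(8, Mul(-1, Add(Mul(54, 3), -5))) = Add(8, Mul(-1, Add(162, -5))) = Add(8, Mul(-1, 157)) = Add(8, -157) = -149)
Add(Mul(Function('Y')(-5, -1), 61), -150) = Add(Mul(-149, 61), -150) = Add(-9089, -150) = -9239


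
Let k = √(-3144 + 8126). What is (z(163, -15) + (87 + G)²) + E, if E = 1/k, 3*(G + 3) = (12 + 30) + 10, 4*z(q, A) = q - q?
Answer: 92416/9 + √4982/4982 ≈ 10268.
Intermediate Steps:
z(q, A) = 0 (z(q, A) = (q - q)/4 = (¼)*0 = 0)
G = 43/3 (G = -3 + ((12 + 30) + 10)/3 = -3 + (42 + 10)/3 = -3 + (⅓)*52 = -3 + 52/3 = 43/3 ≈ 14.333)
k = √4982 ≈ 70.583
E = √4982/4982 (E = 1/(√4982) = √4982/4982 ≈ 0.014168)
(z(163, -15) + (87 + G)²) + E = (0 + (87 + 43/3)²) + √4982/4982 = (0 + (304/3)²) + √4982/4982 = (0 + 92416/9) + √4982/4982 = 92416/9 + √4982/4982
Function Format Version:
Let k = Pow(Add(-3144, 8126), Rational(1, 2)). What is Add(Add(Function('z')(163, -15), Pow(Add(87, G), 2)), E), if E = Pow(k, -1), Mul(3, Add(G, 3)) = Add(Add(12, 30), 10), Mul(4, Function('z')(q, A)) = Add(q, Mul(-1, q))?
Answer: Add(Rational(92416, 9), Mul(Rational(1, 4982), Pow(4982, Rational(1, 2)))) ≈ 10268.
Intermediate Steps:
Function('z')(q, A) = 0 (Function('z')(q, A) = Mul(Rational(1, 4), Add(q, Mul(-1, q))) = Mul(Rational(1, 4), 0) = 0)
G = Rational(43, 3) (G = Add(-3, Mul(Rational(1, 3), Add(Add(12, 30), 10))) = Add(-3, Mul(Rational(1, 3), Add(42, 10))) = Add(-3, Mul(Rational(1, 3), 52)) = Add(-3, Rational(52, 3)) = Rational(43, 3) ≈ 14.333)
k = Pow(4982, Rational(1, 2)) ≈ 70.583
E = Mul(Rational(1, 4982), Pow(4982, Rational(1, 2))) (E = Pow(Pow(4982, Rational(1, 2)), -1) = Mul(Rational(1, 4982), Pow(4982, Rational(1, 2))) ≈ 0.014168)
Add(Add(Function('z')(163, -15), Pow(Add(87, G), 2)), E) = Add(Add(0, Pow(Add(87, Rational(43, 3)), 2)), Mul(Rational(1, 4982), Pow(4982, Rational(1, 2)))) = Add(Add(0, Pow(Rational(304, 3), 2)), Mul(Rational(1, 4982), Pow(4982, Rational(1, 2)))) = Add(Add(0, Rational(92416, 9)), Mul(Rational(1, 4982), Pow(4982, Rational(1, 2)))) = Add(Rational(92416, 9), Mul(Rational(1, 4982), Pow(4982, Rational(1, 2))))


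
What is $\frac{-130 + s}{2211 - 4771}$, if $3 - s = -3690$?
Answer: $- \frac{3563}{2560} \approx -1.3918$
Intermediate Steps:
$s = 3693$ ($s = 3 - -3690 = 3 + 3690 = 3693$)
$\frac{-130 + s}{2211 - 4771} = \frac{-130 + 3693}{2211 - 4771} = \frac{3563}{-2560} = 3563 \left(- \frac{1}{2560}\right) = - \frac{3563}{2560}$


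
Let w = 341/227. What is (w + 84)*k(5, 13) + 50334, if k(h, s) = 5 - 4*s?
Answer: 10513595/227 ≈ 46315.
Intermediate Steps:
w = 341/227 (w = 341*(1/227) = 341/227 ≈ 1.5022)
(w + 84)*k(5, 13) + 50334 = (341/227 + 84)*(5 - 4*13) + 50334 = 19409*(5 - 52)/227 + 50334 = (19409/227)*(-47) + 50334 = -912223/227 + 50334 = 10513595/227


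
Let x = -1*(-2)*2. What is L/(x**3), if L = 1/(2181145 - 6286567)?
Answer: -1/262747008 ≈ -3.8059e-9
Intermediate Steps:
L = -1/4105422 (L = 1/(-4105422) = -1/4105422 ≈ -2.4358e-7)
x = 4 (x = 2*2 = 4)
L/(x**3) = -1/(4105422*(4**3)) = -1/4105422/64 = -1/4105422*1/64 = -1/262747008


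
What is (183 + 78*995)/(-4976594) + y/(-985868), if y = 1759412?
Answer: -2208143208013/1226566193398 ≈ -1.8003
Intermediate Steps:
(183 + 78*995)/(-4976594) + y/(-985868) = (183 + 78*995)/(-4976594) + 1759412/(-985868) = (183 + 77610)*(-1/4976594) + 1759412*(-1/985868) = 77793*(-1/4976594) - 439853/246467 = -77793/4976594 - 439853/246467 = -2208143208013/1226566193398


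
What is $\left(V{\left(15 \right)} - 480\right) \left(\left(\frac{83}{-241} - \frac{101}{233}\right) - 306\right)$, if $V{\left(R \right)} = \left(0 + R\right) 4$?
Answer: $\frac{7235129160}{56153} \approx 1.2885 \cdot 10^{5}$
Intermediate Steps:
$V{\left(R \right)} = 4 R$ ($V{\left(R \right)} = R 4 = 4 R$)
$\left(V{\left(15 \right)} - 480\right) \left(\left(\frac{83}{-241} - \frac{101}{233}\right) - 306\right) = \left(4 \cdot 15 - 480\right) \left(\left(\frac{83}{-241} - \frac{101}{233}\right) - 306\right) = \left(60 - 480\right) \left(\left(83 \left(- \frac{1}{241}\right) - \frac{101}{233}\right) - 306\right) = - 420 \left(\left(- \frac{83}{241} - \frac{101}{233}\right) - 306\right) = - 420 \left(- \frac{43680}{56153} - 306\right) = \left(-420\right) \left(- \frac{17226498}{56153}\right) = \frac{7235129160}{56153}$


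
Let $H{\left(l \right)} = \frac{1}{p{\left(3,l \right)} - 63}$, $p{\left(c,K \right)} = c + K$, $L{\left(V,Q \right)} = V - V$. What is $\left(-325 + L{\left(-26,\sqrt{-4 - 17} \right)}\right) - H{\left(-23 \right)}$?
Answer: $- \frac{26974}{83} \approx -324.99$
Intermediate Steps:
$L{\left(V,Q \right)} = 0$
$p{\left(c,K \right)} = K + c$
$H{\left(l \right)} = \frac{1}{-60 + l}$ ($H{\left(l \right)} = \frac{1}{\left(l + 3\right) - 63} = \frac{1}{\left(3 + l\right) - 63} = \frac{1}{-60 + l}$)
$\left(-325 + L{\left(-26,\sqrt{-4 - 17} \right)}\right) - H{\left(-23 \right)} = \left(-325 + 0\right) - \frac{1}{-60 - 23} = -325 - \frac{1}{-83} = -325 - - \frac{1}{83} = -325 + \frac{1}{83} = - \frac{26974}{83}$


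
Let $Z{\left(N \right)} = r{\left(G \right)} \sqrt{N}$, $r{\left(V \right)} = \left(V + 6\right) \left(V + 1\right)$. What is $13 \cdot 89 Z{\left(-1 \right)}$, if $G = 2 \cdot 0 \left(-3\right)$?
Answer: $6942 i \approx 6942.0 i$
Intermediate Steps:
$G = 0$ ($G = 0 \left(-3\right) = 0$)
$r{\left(V \right)} = \left(1 + V\right) \left(6 + V\right)$ ($r{\left(V \right)} = \left(6 + V\right) \left(1 + V\right) = \left(1 + V\right) \left(6 + V\right)$)
$Z{\left(N \right)} = 6 \sqrt{N}$ ($Z{\left(N \right)} = \left(6 + 0^{2} + 7 \cdot 0\right) \sqrt{N} = \left(6 + 0 + 0\right) \sqrt{N} = 6 \sqrt{N}$)
$13 \cdot 89 Z{\left(-1 \right)} = 13 \cdot 89 \cdot 6 \sqrt{-1} = 1157 \cdot 6 i = 6942 i$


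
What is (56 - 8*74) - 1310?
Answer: -1846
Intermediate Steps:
(56 - 8*74) - 1310 = (56 - 592) - 1310 = -536 - 1310 = -1846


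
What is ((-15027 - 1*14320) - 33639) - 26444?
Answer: -89430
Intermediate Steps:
((-15027 - 1*14320) - 33639) - 26444 = ((-15027 - 14320) - 33639) - 26444 = (-29347 - 33639) - 26444 = -62986 - 26444 = -89430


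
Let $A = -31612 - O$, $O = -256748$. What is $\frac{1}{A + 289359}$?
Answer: $\frac{1}{514495} \approx 1.9437 \cdot 10^{-6}$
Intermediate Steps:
$A = 225136$ ($A = -31612 - -256748 = -31612 + 256748 = 225136$)
$\frac{1}{A + 289359} = \frac{1}{225136 + 289359} = \frac{1}{514495}$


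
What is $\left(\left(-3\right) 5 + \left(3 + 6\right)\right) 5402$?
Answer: $-32412$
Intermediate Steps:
$\left(\left(-3\right) 5 + \left(3 + 6\right)\right) 5402 = \left(-15 + 9\right) 5402 = \left(-6\right) 5402 = -32412$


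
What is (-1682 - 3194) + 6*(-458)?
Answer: -7624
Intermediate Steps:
(-1682 - 3194) + 6*(-458) = -4876 - 2748 = -7624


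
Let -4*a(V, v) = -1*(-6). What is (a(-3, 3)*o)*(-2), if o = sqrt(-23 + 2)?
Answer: 3*I*sqrt(21) ≈ 13.748*I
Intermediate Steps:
a(V, v) = -3/2 (a(V, v) = -(-1)*(-6)/4 = -1/4*6 = -3/2)
o = I*sqrt(21) (o = sqrt(-21) = I*sqrt(21) ≈ 4.5826*I)
(a(-3, 3)*o)*(-2) = -3*I*sqrt(21)/2*(-2) = 3*I*sqrt(21)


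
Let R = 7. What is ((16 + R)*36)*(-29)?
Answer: -24012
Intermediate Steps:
((16 + R)*36)*(-29) = ((16 + 7)*36)*(-29) = (23*36)*(-29) = 828*(-29) = -24012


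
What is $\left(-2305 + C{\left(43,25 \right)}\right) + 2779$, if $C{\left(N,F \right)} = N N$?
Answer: $2323$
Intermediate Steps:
$C{\left(N,F \right)} = N^{2}$
$\left(-2305 + C{\left(43,25 \right)}\right) + 2779 = \left(-2305 + 43^{2}\right) + 2779 = \left(-2305 + 1849\right) + 2779 = -456 + 2779 = 2323$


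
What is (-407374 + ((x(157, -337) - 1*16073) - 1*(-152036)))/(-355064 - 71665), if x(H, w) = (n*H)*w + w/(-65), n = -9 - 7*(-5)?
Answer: 107057588/27737385 ≈ 3.8597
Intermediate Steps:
n = 26 (n = -9 + 35 = 26)
x(H, w) = -w/65 + 26*H*w (x(H, w) = (26*H)*w + w/(-65) = 26*H*w + w*(-1/65) = 26*H*w - w/65 = -w/65 + 26*H*w)
(-407374 + ((x(157, -337) - 1*16073) - 1*(-152036)))/(-355064 - 71665) = (-407374 + (((1/65)*(-337)*(-1 + 1690*157) - 1*16073) - 1*(-152036)))/(-355064 - 71665) = (-407374 + (((1/65)*(-337)*(-1 + 265330) - 16073) + 152036))/(-426729) = (-407374 + (((1/65)*(-337)*265329 - 16073) + 152036))*(-1/426729) = (-407374 + ((-89415873/65 - 16073) + 152036))*(-1/426729) = (-407374 + (-90460618/65 + 152036))*(-1/426729) = (-407374 - 80578278/65)*(-1/426729) = -107057588/65*(-1/426729) = 107057588/27737385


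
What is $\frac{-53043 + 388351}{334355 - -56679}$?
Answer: $\frac{9862}{11501} \approx 0.85749$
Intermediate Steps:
$\frac{-53043 + 388351}{334355 - -56679} = \frac{335308}{334355 + 56679} = \frac{335308}{391034} = 335308 \cdot \frac{1}{391034} = \frac{9862}{11501}$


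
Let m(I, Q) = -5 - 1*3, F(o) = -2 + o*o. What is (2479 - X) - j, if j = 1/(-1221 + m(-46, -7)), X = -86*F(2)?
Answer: 3258080/1229 ≈ 2651.0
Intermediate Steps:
F(o) = -2 + o²
m(I, Q) = -8 (m(I, Q) = -5 - 3 = -8)
X = -172 (X = -86*(-2 + 2²) = -86*(-2 + 4) = -86*2 = -172)
j = -1/1229 (j = 1/(-1221 - 8) = 1/(-1229) = -1/1229 ≈ -0.00081367)
(2479 - X) - j = (2479 - 1*(-172)) - 1*(-1/1229) = (2479 + 172) + 1/1229 = 2651 + 1/1229 = 3258080/1229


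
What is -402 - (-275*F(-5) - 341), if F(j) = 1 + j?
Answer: -1161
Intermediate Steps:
-402 - (-275*F(-5) - 341) = -402 - (-275*(1 - 5) - 341) = -402 - (-275*(-4) - 341) = -402 - (1100 - 341) = -402 - 1*759 = -402 - 759 = -1161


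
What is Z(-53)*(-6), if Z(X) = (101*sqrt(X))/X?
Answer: 606*I*sqrt(53)/53 ≈ 83.24*I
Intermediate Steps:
Z(X) = 101/sqrt(X)
Z(-53)*(-6) = (101/sqrt(-53))*(-6) = (101*(-I*sqrt(53)/53))*(-6) = -101*I*sqrt(53)/53*(-6) = 606*I*sqrt(53)/53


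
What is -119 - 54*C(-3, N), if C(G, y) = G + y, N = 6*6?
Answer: -1901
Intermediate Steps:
N = 36
-119 - 54*C(-3, N) = -119 - 54*(-3 + 36) = -119 - 54*33 = -119 - 1782 = -1901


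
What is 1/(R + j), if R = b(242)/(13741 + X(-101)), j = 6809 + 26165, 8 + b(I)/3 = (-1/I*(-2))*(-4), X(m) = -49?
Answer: 138061/4552423171 ≈ 3.0327e-5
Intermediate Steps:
b(I) = -24 - 24/I (b(I) = -24 + 3*((-1/I*(-2))*(-4)) = -24 + 3*((2/I)*(-4)) = -24 + 3*(-8/I) = -24 - 24/I)
j = 32974
R = -243/138061 (R = (-24 - 24/242)/(13741 - 49) = (-24 - 24*1/242)/13692 = (-24 - 12/121)*(1/13692) = -2916/121*1/13692 = -243/138061 ≈ -0.0017601)
1/(R + j) = 1/(-243/138061 + 32974) = 1/(4552423171/138061) = 138061/4552423171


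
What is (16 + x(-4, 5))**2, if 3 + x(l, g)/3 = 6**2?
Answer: 13225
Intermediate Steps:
x(l, g) = 99 (x(l, g) = -9 + 3*6**2 = -9 + 3*36 = -9 + 108 = 99)
(16 + x(-4, 5))**2 = (16 + 99)**2 = 115**2 = 13225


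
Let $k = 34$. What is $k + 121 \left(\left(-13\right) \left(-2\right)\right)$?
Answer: $3180$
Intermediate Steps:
$k + 121 \left(\left(-13\right) \left(-2\right)\right) = 34 + 121 \left(\left(-13\right) \left(-2\right)\right) = 34 + 121 \cdot 26 = 34 + 3146 = 3180$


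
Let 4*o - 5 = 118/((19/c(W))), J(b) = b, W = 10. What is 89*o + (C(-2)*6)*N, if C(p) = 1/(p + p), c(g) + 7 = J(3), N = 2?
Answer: -33781/76 ≈ -444.49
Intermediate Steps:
c(g) = -4 (c(g) = -7 + 3 = -4)
C(p) = 1/(2*p)
o = -377/76 (o = 5/4 + (118/((19/(-4))))/4 = 5/4 + (118/((19*(-1/4))))/4 = 5/4 + (118/(-19/4))/4 = 5/4 + (118*(-4/19))/4 = 5/4 + (1/4)*(-472/19) = 5/4 - 118/19 = -377/76 ≈ -4.9605)
89*o + (C(-2)*6)*N = 89*(-377/76) + (((1/2)/(-2))*6)*2 = -33553/76 + (((1/2)*(-1/2))*6)*2 = -33553/76 - 1/4*6*2 = -33553/76 - 3/2*2 = -33553/76 - 3 = -33781/76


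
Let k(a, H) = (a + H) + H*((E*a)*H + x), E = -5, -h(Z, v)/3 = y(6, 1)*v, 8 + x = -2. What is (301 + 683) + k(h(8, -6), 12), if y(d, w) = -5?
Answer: 65586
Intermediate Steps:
x = -10 (x = -8 - 2 = -10)
h(Z, v) = 15*v (h(Z, v) = -(-15)*v = 15*v)
k(a, H) = H + a + H*(-10 - 5*H*a) (k(a, H) = (a + H) + H*((-5*a)*H - 10) = (H + a) + H*(-5*H*a - 10) = (H + a) + H*(-10 - 5*H*a) = H + a + H*(-10 - 5*H*a))
(301 + 683) + k(h(8, -6), 12) = (301 + 683) + (15*(-6) - 9*12 - 5*15*(-6)*12**2) = 984 + (-90 - 108 - 5*(-90)*144) = 984 + (-90 - 108 + 64800) = 984 + 64602 = 65586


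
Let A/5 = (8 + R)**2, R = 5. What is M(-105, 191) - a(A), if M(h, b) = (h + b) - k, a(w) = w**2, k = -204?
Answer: -713735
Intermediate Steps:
A = 845 (A = 5*(8 + 5)**2 = 5*13**2 = 5*169 = 845)
M(h, b) = 204 + b + h (M(h, b) = (h + b) - 1*(-204) = (b + h) + 204 = 204 + b + h)
M(-105, 191) - a(A) = (204 + 191 - 105) - 1*845**2 = 290 - 1*714025 = 290 - 714025 = -713735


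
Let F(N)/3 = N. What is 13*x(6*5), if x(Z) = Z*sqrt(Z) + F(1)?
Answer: 39 + 390*sqrt(30) ≈ 2175.1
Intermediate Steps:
F(N) = 3*N
x(Z) = 3 + Z**(3/2) (x(Z) = Z*sqrt(Z) + 3*1 = Z**(3/2) + 3 = 3 + Z**(3/2))
13*x(6*5) = 13*(3 + (6*5)**(3/2)) = 13*(3 + 30**(3/2)) = 13*(3 + 30*sqrt(30)) = 39 + 390*sqrt(30)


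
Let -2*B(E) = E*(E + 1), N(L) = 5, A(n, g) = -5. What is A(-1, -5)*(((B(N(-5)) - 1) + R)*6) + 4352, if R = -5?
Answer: 4982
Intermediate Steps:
B(E) = -E*(1 + E)/2 (B(E) = -E*(E + 1)/2 = -E*(1 + E)/2)
A(-1, -5)*(((B(N(-5)) - 1) + R)*6) + 4352 = -5*((-½*5*(1 + 5) - 1) - 5)*6 + 4352 = -5*((-½*5*6 - 1) - 5)*6 + 4352 = -5*((-15 - 1) - 5)*6 + 4352 = -5*(-16 - 5)*6 + 4352 = -(-105)*6 + 4352 = -5*(-126) + 4352 = 630 + 4352 = 4982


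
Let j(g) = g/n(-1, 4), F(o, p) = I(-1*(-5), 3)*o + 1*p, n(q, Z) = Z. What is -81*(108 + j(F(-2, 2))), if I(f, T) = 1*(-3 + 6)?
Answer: -8667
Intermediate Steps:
I(f, T) = 3 (I(f, T) = 1*3 = 3)
F(o, p) = p + 3*o (F(o, p) = 3*o + 1*p = 3*o + p = p + 3*o)
j(g) = g/4
-81*(108 + j(F(-2, 2))) = -81*(108 + (2 + 3*(-2))/4) = -81*(108 + (2 - 6)/4) = -81*(108 + (¼)*(-4)) = -81*(108 - 1) = -81*107 = -8667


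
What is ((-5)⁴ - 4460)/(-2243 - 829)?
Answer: 3835/3072 ≈ 1.2484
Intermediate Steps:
((-5)⁴ - 4460)/(-2243 - 829) = (625 - 4460)/(-3072) = -3835*(-1/3072) = 3835/3072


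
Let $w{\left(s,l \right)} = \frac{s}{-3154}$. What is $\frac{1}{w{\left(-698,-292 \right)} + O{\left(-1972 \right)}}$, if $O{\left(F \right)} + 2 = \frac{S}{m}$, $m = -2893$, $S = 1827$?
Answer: $- \frac{4562261}{10996044} \approx -0.4149$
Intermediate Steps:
$O{\left(F \right)} = - \frac{7613}{2893}$ ($O{\left(F \right)} = -2 + \frac{1827}{-2893} = -2 + 1827 \left(- \frac{1}{2893}\right) = -2 - \frac{1827}{2893} = - \frac{7613}{2893}$)
$w{\left(s,l \right)} = - \frac{s}{3154}$ ($w{\left(s,l \right)} = s \left(- \frac{1}{3154}\right) = - \frac{s}{3154}$)
$\frac{1}{w{\left(-698,-292 \right)} + O{\left(-1972 \right)}} = \frac{1}{\left(- \frac{1}{3154}\right) \left(-698\right) - \frac{7613}{2893}} = \frac{1}{\frac{349}{1577} - \frac{7613}{2893}} = \frac{1}{- \frac{10996044}{4562261}} = - \frac{4562261}{10996044}$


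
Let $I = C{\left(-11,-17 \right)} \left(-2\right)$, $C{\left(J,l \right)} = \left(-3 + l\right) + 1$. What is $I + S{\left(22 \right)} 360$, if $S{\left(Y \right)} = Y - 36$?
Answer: $-5002$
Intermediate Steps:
$S{\left(Y \right)} = -36 + Y$
$C{\left(J,l \right)} = -2 + l$
$I = 38$ ($I = \left(-2 - 17\right) \left(-2\right) = \left(-19\right) \left(-2\right) = 38$)
$I + S{\left(22 \right)} 360 = 38 + \left(-36 + 22\right) 360 = 38 - 5040 = -5002$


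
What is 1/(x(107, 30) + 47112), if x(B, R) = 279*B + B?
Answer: 1/77072 ≈ 1.2975e-5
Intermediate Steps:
x(B, R) = 280*B
1/(x(107, 30) + 47112) = 1/(280*107 + 47112) = 1/(29960 + 47112) = 1/77072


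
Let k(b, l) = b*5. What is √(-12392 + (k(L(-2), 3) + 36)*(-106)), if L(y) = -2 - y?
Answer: 4*I*√1013 ≈ 127.31*I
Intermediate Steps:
k(b, l) = 5*b
√(-12392 + (k(L(-2), 3) + 36)*(-106)) = √(-12392 + (5*(-2 - 1*(-2)) + 36)*(-106)) = √(-12392 + (5*(-2 + 2) + 36)*(-106)) = √(-12392 + (5*0 + 36)*(-106)) = √(-12392 + (0 + 36)*(-106)) = √(-12392 + 36*(-106)) = √(-12392 - 3816) = √(-16208) = 4*I*√1013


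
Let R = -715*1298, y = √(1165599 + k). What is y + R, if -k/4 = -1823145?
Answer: -928070 + √8458179 ≈ -9.2516e+5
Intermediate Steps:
k = 7292580 (k = -4*(-1823145) = 7292580)
y = √8458179 (y = √(1165599 + 7292580) = √8458179 ≈ 2908.3)
R = -928070
y + R = √8458179 - 928070 = -928070 + √8458179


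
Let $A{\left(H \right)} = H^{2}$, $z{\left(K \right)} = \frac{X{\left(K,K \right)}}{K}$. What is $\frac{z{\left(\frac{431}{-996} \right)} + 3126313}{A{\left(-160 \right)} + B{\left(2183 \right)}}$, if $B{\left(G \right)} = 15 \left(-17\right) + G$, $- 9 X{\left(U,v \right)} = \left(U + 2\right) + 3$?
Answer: $\frac{3031743169}{26695278} \approx 113.57$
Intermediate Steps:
$X{\left(U,v \right)} = - \frac{5}{9} - \frac{U}{9}$ ($X{\left(U,v \right)} = - \frac{\left(U + 2\right) + 3}{9} = - \frac{\left(2 + U\right) + 3}{9} = - \frac{5 + U}{9} = - \frac{5}{9} - \frac{U}{9}$)
$B{\left(G \right)} = -255 + G$
$z{\left(K \right)} = \frac{- \frac{5}{9} - \frac{K}{9}}{K}$
$\frac{z{\left(\frac{431}{-996} \right)} + 3126313}{A{\left(-160 \right)} + B{\left(2183 \right)}} = \frac{\frac{-5 - \frac{431}{-996}}{9 \frac{431}{-996}} + 3126313}{\left(-160\right)^{2} + \left(-255 + 2183\right)} = \frac{\frac{-5 - 431 \left(- \frac{1}{996}\right)}{9 \cdot 431 \left(- \frac{1}{996}\right)} + 3126313}{25600 + 1928} = \frac{\frac{-5 - - \frac{431}{996}}{9 \left(- \frac{431}{996}\right)} + 3126313}{27528} = \left(\frac{1}{9} \left(- \frac{996}{431}\right) \left(-5 + \frac{431}{996}\right) + 3126313\right) \frac{1}{27528} = \left(\frac{1}{9} \left(- \frac{996}{431}\right) \left(- \frac{4549}{996}\right) + 3126313\right) \frac{1}{27528} = \left(\frac{4549}{3879} + 3126313\right) \frac{1}{27528} = \frac{12126972676}{3879} \cdot \frac{1}{27528} = \frac{3031743169}{26695278}$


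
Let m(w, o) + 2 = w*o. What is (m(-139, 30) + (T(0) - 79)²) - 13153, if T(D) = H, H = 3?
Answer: -11549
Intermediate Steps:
T(D) = 3
m(w, o) = -2 + o*w (m(w, o) = -2 + w*o = -2 + o*w)
(m(-139, 30) + (T(0) - 79)²) - 13153 = ((-2 + 30*(-139)) + (3 - 79)²) - 13153 = ((-2 - 4170) + (-76)²) - 13153 = (-4172 + 5776) - 13153 = 1604 - 13153 = -11549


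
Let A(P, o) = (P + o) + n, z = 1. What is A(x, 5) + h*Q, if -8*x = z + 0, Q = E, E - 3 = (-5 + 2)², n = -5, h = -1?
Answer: -97/8 ≈ -12.125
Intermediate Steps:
E = 12 (E = 3 + (-5 + 2)² = 3 + (-3)² = 3 + 9 = 12)
Q = 12
x = -⅛ (x = -(1 + 0)/8 = -⅛*1 = -⅛ ≈ -0.12500)
A(P, o) = -5 + P + o (A(P, o) = (P + o) - 5 = -5 + P + o)
A(x, 5) + h*Q = (-5 - ⅛ + 5) - 1*12 = -⅛ - 12 = -97/8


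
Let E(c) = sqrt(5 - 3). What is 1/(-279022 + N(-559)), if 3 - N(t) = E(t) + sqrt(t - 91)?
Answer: -1/(279019 + sqrt(2) + 5*I*sqrt(26)) ≈ -3.584e-6 + 3.2748e-10*I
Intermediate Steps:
E(c) = sqrt(2)
N(t) = 3 - sqrt(2) - sqrt(-91 + t) (N(t) = 3 - (sqrt(2) + sqrt(t - 91)) = 3 - (sqrt(2) + sqrt(-91 + t)) = 3 + (-sqrt(2) - sqrt(-91 + t)) = 3 - sqrt(2) - sqrt(-91 + t))
1/(-279022 + N(-559)) = 1/(-279022 + (3 - sqrt(2) - sqrt(-91 - 559))) = 1/(-279022 + (3 - sqrt(2) - sqrt(-650))) = 1/(-279022 + (3 - sqrt(2) - 5*I*sqrt(26))) = 1/(-279019 - sqrt(2) - 5*I*sqrt(26))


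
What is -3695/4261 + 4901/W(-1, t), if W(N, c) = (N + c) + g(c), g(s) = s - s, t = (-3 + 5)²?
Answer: 20872076/12783 ≈ 1632.8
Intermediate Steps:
t = 4 (t = 2² = 4)
g(s) = 0
W(N, c) = N + c (W(N, c) = (N + c) + 0 = N + c)
-3695/4261 + 4901/W(-1, t) = -3695/4261 + 4901/(-1 + 4) = -3695*1/4261 + 4901/3 = -3695/4261 + 4901*(⅓) = -3695/4261 + 4901/3 = 20872076/12783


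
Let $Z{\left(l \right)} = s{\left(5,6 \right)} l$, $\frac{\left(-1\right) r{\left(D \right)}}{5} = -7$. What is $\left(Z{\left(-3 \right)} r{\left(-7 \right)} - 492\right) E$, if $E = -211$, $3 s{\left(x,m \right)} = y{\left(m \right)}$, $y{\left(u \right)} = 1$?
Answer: $111197$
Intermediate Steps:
$s{\left(x,m \right)} = \frac{1}{3}$ ($s{\left(x,m \right)} = \frac{1}{3} \cdot 1 = \frac{1}{3}$)
$r{\left(D \right)} = 35$ ($r{\left(D \right)} = \left(-5\right) \left(-7\right) = 35$)
$Z{\left(l \right)} = \frac{l}{3}$
$\left(Z{\left(-3 \right)} r{\left(-7 \right)} - 492\right) E = \left(\frac{1}{3} \left(-3\right) 35 - 492\right) \left(-211\right) = \left(\left(-1\right) 35 - 492\right) \left(-211\right) = \left(-35 - 492\right) \left(-211\right) = \left(-527\right) \left(-211\right) = 111197$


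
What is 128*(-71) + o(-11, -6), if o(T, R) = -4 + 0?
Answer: -9092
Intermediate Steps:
o(T, R) = -4
128*(-71) + o(-11, -6) = 128*(-71) - 4 = -9088 - 4 = -9092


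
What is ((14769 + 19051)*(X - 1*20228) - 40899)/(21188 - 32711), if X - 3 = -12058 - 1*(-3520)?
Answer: 972805559/11523 ≈ 84423.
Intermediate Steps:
X = -8535 (X = 3 + (-12058 - 1*(-3520)) = 3 + (-12058 + 3520) = 3 - 8538 = -8535)
((14769 + 19051)*(X - 1*20228) - 40899)/(21188 - 32711) = ((14769 + 19051)*(-8535 - 1*20228) - 40899)/(21188 - 32711) = (33820*(-8535 - 20228) - 40899)/(-11523) = (33820*(-28763) - 40899)*(-1/11523) = (-972764660 - 40899)*(-1/11523) = -972805559*(-1/11523) = 972805559/11523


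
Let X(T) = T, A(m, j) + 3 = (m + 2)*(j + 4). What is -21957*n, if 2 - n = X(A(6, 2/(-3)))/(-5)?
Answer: -739219/5 ≈ -1.4784e+5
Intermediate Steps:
A(m, j) = -3 + (2 + m)*(4 + j) (A(m, j) = -3 + (m + 2)*(j + 4) = -3 + (2 + m)*(4 + j))
n = 101/15 (n = 2 - (5 + 2*(2/(-3)) + 4*6 + (2/(-3))*6)/(-5) = 2 - (5 + 2*(2*(-⅓)) + 24 + (2*(-⅓))*6)*(-1)/5 = 2 - (5 + 2*(-⅔) + 24 - ⅔*6)*(-1)/5 = 2 - (5 - 4/3 + 24 - 4)*(-1)/5 = 2 - 71*(-1)/(3*5) = 2 - 1*(-71/15) = 2 + 71/15 = 101/15 ≈ 6.7333)
-21957*n = -21957*101/15 = -739219/5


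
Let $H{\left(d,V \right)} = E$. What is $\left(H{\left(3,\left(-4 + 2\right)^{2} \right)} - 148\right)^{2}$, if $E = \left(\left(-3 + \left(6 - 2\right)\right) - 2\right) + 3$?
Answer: $21316$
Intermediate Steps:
$E = 2$ ($E = \left(\left(-3 + 4\right) - 2\right) + 3 = \left(1 - 2\right) + 3 = -1 + 3 = 2$)
$H{\left(d,V \right)} = 2$
$\left(H{\left(3,\left(-4 + 2\right)^{2} \right)} - 148\right)^{2} = \left(2 - 148\right)^{2} = \left(-146\right)^{2} = 21316$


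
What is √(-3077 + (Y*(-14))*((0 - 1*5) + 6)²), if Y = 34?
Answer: I*√3553 ≈ 59.607*I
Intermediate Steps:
√(-3077 + (Y*(-14))*((0 - 1*5) + 6)²) = √(-3077 + (34*(-14))*((0 - 1*5) + 6)²) = √(-3077 - 476*((0 - 5) + 6)²) = √(-3077 - 476*(-5 + 6)²) = √(-3077 - 476*1²) = √(-3077 - 476*1) = √(-3077 - 476) = √(-3553) = I*√3553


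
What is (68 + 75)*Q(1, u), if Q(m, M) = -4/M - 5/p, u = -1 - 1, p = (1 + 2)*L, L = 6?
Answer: 4433/18 ≈ 246.28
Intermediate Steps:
p = 18 (p = (1 + 2)*6 = 3*6 = 18)
u = -2
Q(m, M) = -5/18 - 4/M (Q(m, M) = -4/M - 5/18 = -5/18 - 4/M)
(68 + 75)*Q(1, u) = (68 + 75)*(-5/18 - 4/(-2)) = 143*(-5/18 - 4*(-½)) = 143*(-5/18 + 2) = 143*(31/18) = 4433/18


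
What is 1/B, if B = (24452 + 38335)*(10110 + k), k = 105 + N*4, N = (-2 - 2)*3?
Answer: 1/638355429 ≈ 1.5665e-9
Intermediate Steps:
N = -12 (N = -4*3 = -12)
k = 57 (k = 105 - 12*4 = 105 - 48 = 57)
B = 638355429 (B = (24452 + 38335)*(10110 + 57) = 62787*10167 = 638355429)
1/B = 1/638355429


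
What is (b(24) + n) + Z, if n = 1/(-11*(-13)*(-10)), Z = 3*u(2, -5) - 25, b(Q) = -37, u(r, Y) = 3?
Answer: -75791/1430 ≈ -53.001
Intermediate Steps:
Z = -16 (Z = 3*3 - 25 = 9 - 25 = -16)
n = -1/1430 (n = 1/(143*(-10)) = 1/(-1430) = -1/1430 ≈ -0.00069930)
(b(24) + n) + Z = (-37 - 1/1430) - 16 = -52911/1430 - 16 = -75791/1430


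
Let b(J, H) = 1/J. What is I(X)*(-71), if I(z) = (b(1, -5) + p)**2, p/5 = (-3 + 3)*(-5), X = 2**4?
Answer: -71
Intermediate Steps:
X = 16
p = 0 (p = 5*((-3 + 3)*(-5)) = 5*(0*(-5)) = 5*0 = 0)
I(z) = 1 (I(z) = (1/1 + 0)**2 = (1 + 0)**2 = 1**2 = 1)
I(X)*(-71) = 1*(-71) = -71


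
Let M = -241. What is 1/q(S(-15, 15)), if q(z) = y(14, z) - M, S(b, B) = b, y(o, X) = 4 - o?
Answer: 1/231 ≈ 0.0043290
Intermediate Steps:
q(z) = 231 (q(z) = (4 - 1*14) - 1*(-241) = (4 - 14) + 241 = -10 + 241 = 231)
1/q(S(-15, 15)) = 1/231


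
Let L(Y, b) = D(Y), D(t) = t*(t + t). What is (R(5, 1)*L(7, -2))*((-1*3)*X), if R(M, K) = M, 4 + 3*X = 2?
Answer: 980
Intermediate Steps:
X = -2/3 (X = -4/3 + (1/3)*2 = -4/3 + 2/3 = -2/3 ≈ -0.66667)
D(t) = 2*t**2 (D(t) = t*(2*t) = 2*t**2)
L(Y, b) = 2*Y**2
(R(5, 1)*L(7, -2))*((-1*3)*X) = (5*(2*7**2))*(-1*3*(-2/3)) = (5*(2*49))*(-3*(-2/3)) = (5*98)*2 = 490*2 = 980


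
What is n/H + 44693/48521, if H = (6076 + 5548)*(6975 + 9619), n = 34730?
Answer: 391929901679/425415930808 ≈ 0.92129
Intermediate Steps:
H = 192888656 (H = 11624*16594 = 192888656)
n/H + 44693/48521 = 34730/192888656 + 44693/48521 = 34730*(1/192888656) + 44693*(1/48521) = 17365/96444328 + 4063/4411 = 391929901679/425415930808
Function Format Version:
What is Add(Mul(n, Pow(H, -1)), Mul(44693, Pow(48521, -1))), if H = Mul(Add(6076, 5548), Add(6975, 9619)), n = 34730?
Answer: Rational(391929901679, 425415930808) ≈ 0.92129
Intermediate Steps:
H = 192888656 (H = Mul(11624, 16594) = 192888656)
Add(Mul(n, Pow(H, -1)), Mul(44693, Pow(48521, -1))) = Add(Mul(34730, Pow(192888656, -1)), Mul(44693, Pow(48521, -1))) = Add(Mul(34730, Rational(1, 192888656)), Mul(44693, Rational(1, 48521))) = Add(Rational(17365, 96444328), Rational(4063, 4411)) = Rational(391929901679, 425415930808)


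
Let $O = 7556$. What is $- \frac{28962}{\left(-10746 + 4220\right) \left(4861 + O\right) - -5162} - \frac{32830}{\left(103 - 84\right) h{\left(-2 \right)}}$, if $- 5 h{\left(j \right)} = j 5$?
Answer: $- \frac{665038512211}{769767710} \approx -863.95$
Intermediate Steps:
$h{\left(j \right)} = - j$ ($h{\left(j \right)} = - \frac{j 5}{5} = - \frac{5 j}{5} = - j$)
$- \frac{28962}{\left(-10746 + 4220\right) \left(4861 + O\right) - -5162} - \frac{32830}{\left(103 - 84\right) h{\left(-2 \right)}} = - \frac{28962}{\left(-10746 + 4220\right) \left(4861 + 7556\right) - -5162} - \frac{32830}{\left(103 - 84\right) \left(\left(-1\right) \left(-2\right)\right)} = - \frac{28962}{\left(-6526\right) 12417 + 5162} - \frac{32830}{19 \cdot 2} = - \frac{28962}{-81033342 + 5162} - \frac{32830}{38} = - \frac{28962}{-81028180} - \frac{16415}{19} = \left(-28962\right) \left(- \frac{1}{81028180}\right) - \frac{16415}{19} = \frac{14481}{40514090} - \frac{16415}{19} = - \frac{665038512211}{769767710}$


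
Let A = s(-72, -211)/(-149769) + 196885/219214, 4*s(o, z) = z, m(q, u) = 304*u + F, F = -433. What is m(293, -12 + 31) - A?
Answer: 8157627921583/1527044724 ≈ 5342.1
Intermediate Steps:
m(q, u) = -433 + 304*u (m(q, u) = 304*u - 433 = -433 + 304*u)
s(o, z) = z/4
A = 1372038749/1527044724 (A = ((1/4)*(-211))/(-149769) + 196885/219214 = -211/4*(-1/149769) + 196885*(1/219214) = 211/599076 + 196885/219214 = 1372038749/1527044724 ≈ 0.89849)
m(293, -12 + 31) - A = (-433 + 304*(-12 + 31)) - 1*1372038749/1527044724 = (-433 + 304*19) - 1372038749/1527044724 = (-433 + 5776) - 1372038749/1527044724 = 5343 - 1372038749/1527044724 = 8157627921583/1527044724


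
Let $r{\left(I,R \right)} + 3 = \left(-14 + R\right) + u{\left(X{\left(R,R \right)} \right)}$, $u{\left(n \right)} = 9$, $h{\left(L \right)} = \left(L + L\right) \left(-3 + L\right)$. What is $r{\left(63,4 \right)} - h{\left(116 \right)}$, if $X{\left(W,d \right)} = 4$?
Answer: $-26220$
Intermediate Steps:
$h{\left(L \right)} = 2 L \left(-3 + L\right)$
$r{\left(I,R \right)} = -8 + R$ ($r{\left(I,R \right)} = -3 + \left(\left(-14 + R\right) + 9\right) = -3 + \left(-5 + R\right) = -8 + R$)
$r{\left(63,4 \right)} - h{\left(116 \right)} = \left(-8 + 4\right) - 2 \cdot 116 \left(-3 + 116\right) = -4 - 2 \cdot 116 \cdot 113 = -4 - 26216 = -26220$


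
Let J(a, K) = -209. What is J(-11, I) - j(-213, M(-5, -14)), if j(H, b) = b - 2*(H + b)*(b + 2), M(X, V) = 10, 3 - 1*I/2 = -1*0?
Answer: -5091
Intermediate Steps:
I = 6 (I = 6 - (-2)*0 = 6 - 2*0 = 6 + 0 = 6)
j(H, b) = b - 2*(2 + b)*(H + b) (j(H, b) = b - 2*(H + b)*(2 + b) = b - 2*(2 + b)*(H + b))
J(-11, I) - j(-213, M(-5, -14)) = -209 - (-4*(-213) - 3*10 - 2*10**2 - 2*(-213)*10) = -209 - (852 - 30 - 2*100 + 4260) = -209 - (852 - 30 - 200 + 4260) = -209 - 1*4882 = -209 - 4882 = -5091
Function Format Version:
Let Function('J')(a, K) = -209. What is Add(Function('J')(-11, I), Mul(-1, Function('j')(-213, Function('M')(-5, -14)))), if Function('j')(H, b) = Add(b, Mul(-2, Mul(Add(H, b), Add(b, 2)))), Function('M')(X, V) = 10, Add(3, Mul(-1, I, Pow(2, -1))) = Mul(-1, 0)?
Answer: -5091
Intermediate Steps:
I = 6 (I = Add(6, Mul(-2, Mul(-1, 0))) = Add(6, Mul(-2, 0)) = Add(6, 0) = 6)
Function('j')(H, b) = Add(b, Mul(-2, Add(2, b), Add(H, b))) (Function('j')(H, b) = Add(b, Mul(-2, Mul(Add(H, b), Add(2, b)))) = Add(b, Mul(-2, Mul(Add(2, b), Add(H, b)))) = Add(b, Mul(-2, Add(2, b), Add(H, b))))
Add(Function('J')(-11, I), Mul(-1, Function('j')(-213, Function('M')(-5, -14)))) = Add(-209, Mul(-1, Add(Mul(-4, -213), Mul(-3, 10), Mul(-2, Pow(10, 2)), Mul(-2, -213, 10)))) = Add(-209, Mul(-1, Add(852, -30, Mul(-2, 100), 4260))) = Add(-209, Mul(-1, Add(852, -30, -200, 4260))) = Add(-209, Mul(-1, 4882)) = Add(-209, -4882) = -5091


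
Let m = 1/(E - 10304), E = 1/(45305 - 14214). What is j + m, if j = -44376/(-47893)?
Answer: 14214880116025/15343081126059 ≈ 0.92647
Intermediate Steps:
E = 1/31091 ≈ 3.2164e-5
j = 44376/47893 (j = -44376*(-1/47893) = 44376/47893 ≈ 0.92657)
m = -31091/320361663 (m = 1/(1/31091 - 10304) = 1/(-320361663/31091) = -31091/320361663 ≈ -9.7050e-5)
j + m = 44376/47893 - 31091/320361663 = 14214880116025/15343081126059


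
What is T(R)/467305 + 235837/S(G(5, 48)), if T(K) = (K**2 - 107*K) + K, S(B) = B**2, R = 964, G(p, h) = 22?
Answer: 110608131493/226175620 ≈ 489.04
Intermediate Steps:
T(K) = K**2 - 106*K
T(R)/467305 + 235837/S(G(5, 48)) = (964*(-106 + 964))/467305 + 235837/(22**2) = (964*858)*(1/467305) + 235837/484 = 827112*(1/467305) + 235837*(1/484) = 827112/467305 + 235837/484 = 110608131493/226175620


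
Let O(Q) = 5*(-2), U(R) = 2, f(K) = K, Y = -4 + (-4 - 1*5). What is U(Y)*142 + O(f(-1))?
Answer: 274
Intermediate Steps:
Y = -13 (Y = -4 + (-4 - 5) = -4 - 9 = -13)
O(Q) = -10
U(Y)*142 + O(f(-1)) = 2*142 - 10 = 284 - 10 = 274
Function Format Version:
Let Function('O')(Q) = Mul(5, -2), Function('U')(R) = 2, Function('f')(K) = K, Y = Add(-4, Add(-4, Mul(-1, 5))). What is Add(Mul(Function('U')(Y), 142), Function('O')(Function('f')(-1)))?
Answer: 274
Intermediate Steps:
Y = -13 (Y = Add(-4, Add(-4, -5)) = Add(-4, -9) = -13)
Function('O')(Q) = -10
Add(Mul(Function('U')(Y), 142), Function('O')(Function('f')(-1))) = Add(Mul(2, 142), -10) = Add(284, -10) = 274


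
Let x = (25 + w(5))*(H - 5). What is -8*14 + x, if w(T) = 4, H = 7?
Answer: -54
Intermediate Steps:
x = 58 (x = (25 + 4)*(7 - 5) = 29*2 = 58)
-8*14 + x = -8*14 + 58 = -112 + 58 = -54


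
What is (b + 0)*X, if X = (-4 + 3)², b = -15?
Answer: -15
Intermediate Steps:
X = 1 (X = (-1)² = 1)
(b + 0)*X = (-15 + 0)*1 = -15*1 = -15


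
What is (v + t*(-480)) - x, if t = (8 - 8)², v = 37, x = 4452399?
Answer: -4452362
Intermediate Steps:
t = 0 (t = 0² = 0)
(v + t*(-480)) - x = (37 + 0*(-480)) - 1*4452399 = (37 + 0) - 4452399 = 37 - 4452399 = -4452362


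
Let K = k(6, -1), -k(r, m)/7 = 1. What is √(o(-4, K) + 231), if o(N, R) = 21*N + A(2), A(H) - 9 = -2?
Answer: √154 ≈ 12.410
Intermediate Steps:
k(r, m) = -7 (k(r, m) = -7*1 = -7)
A(H) = 7 (A(H) = 9 - 2 = 7)
K = -7
o(N, R) = 7 + 21*N (o(N, R) = 21*N + 7 = 7 + 21*N)
√(o(-4, K) + 231) = √((7 + 21*(-4)) + 231) = √((7 - 84) + 231) = √(-77 + 231) = √154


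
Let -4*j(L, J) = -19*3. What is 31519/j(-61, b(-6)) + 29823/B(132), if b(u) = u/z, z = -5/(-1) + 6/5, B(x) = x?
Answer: 6113981/2508 ≈ 2437.8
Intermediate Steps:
z = 31/5 (z = -5*(-1) + 6*(⅕) = 5 + 6/5 = 31/5 ≈ 6.2000)
b(u) = 5*u/31 (b(u) = u/(31/5) = u*(5/31) = 5*u/31)
j(L, J) = 57/4 (j(L, J) = -(-1)*19*3/4 = -(-1)*57/4 = -¼*(-57) = 57/4)
31519/j(-61, b(-6)) + 29823/B(132) = 31519/(57/4) + 29823/132 = 31519*(4/57) + 29823*(1/132) = 126076/57 + 9941/44 = 6113981/2508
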